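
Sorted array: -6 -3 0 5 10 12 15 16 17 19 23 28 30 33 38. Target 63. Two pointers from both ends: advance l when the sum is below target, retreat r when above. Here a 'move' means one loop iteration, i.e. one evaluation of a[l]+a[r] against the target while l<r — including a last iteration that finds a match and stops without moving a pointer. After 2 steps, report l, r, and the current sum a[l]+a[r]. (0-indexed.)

l=2, r=14, sum=38

[0,14] -6+38=32 <63 → l++
[1,14] -3+38=35 <63 → l++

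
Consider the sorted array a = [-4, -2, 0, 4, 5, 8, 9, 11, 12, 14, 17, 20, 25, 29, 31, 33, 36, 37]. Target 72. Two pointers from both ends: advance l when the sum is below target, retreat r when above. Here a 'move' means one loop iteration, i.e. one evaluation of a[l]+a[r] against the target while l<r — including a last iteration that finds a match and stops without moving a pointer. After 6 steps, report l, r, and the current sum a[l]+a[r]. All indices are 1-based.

[1,18] -4+37=33 <72 → l++
[2,18] -2+37=35 <72 → l++
[3,18] 0+37=37 <72 → l++
[4,18] 4+37=41 <72 → l++
[5,18] 5+37=42 <72 → l++
[6,18] 8+37=45 <72 → l++

l=7, r=18, sum=46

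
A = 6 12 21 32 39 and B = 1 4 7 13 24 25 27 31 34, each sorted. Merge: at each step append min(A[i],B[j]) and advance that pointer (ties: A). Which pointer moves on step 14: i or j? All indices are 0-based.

[i=0,j=0] A[i]=6>B[j]=1 take 1 → j++
[i=0,j=1] A[i]=6>B[j]=4 take 4 → j++
[i=0,j=2] A[i]=6<=B[j]=7 take 6 → i++
[i=1,j=2] A[i]=12>B[j]=7 take 7 → j++
[i=1,j=3] A[i]=12<=B[j]=13 take 12 → i++
[i=2,j=3] A[i]=21>B[j]=13 take 13 → j++
[i=2,j=4] A[i]=21<=B[j]=24 take 21 → i++
[i=3,j=4] A[i]=32>B[j]=24 take 24 → j++
[i=3,j=5] A[i]=32>B[j]=25 take 25 → j++
[i=3,j=6] A[i]=32>B[j]=27 take 27 → j++
[i=3,j=7] A[i]=32>B[j]=31 take 31 → j++
[i=3,j=8] A[i]=32<=B[j]=34 take 32 → i++
[i=4,j=8] A[i]=39>B[j]=34 take 34 → j++
[i=4,j=9] B done, take A[i]=39 → i++

i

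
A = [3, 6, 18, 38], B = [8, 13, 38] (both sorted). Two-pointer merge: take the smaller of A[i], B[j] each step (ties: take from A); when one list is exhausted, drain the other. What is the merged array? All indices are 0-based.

[3, 6, 8, 13, 18, 38, 38]

[i=0,j=0] A[i]=3<=B[j]=8 take 3 → i++
[i=1,j=0] A[i]=6<=B[j]=8 take 6 → i++
[i=2,j=0] A[i]=18>B[j]=8 take 8 → j++
[i=2,j=1] A[i]=18>B[j]=13 take 13 → j++
[i=2,j=2] A[i]=18<=B[j]=38 take 18 → i++
[i=3,j=2] A[i]=38<=B[j]=38 take 38 → i++
[i=4,j=2] A done, take B[j]=38 → j++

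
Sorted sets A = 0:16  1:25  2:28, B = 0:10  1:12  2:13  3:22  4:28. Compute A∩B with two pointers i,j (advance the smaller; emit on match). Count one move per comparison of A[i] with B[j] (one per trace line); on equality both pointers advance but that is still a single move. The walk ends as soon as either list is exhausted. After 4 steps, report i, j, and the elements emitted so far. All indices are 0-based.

i=0 j=0: 16>10, j++
i=0 j=1: 16>12, j++
i=0 j=2: 16>13, j++
i=0 j=3: 16<22, i++

i=1, j=3, emitted=[]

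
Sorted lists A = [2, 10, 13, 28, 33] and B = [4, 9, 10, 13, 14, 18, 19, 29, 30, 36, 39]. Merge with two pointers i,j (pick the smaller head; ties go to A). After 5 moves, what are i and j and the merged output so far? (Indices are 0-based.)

i=0 j=0: A[i]=2<=B[j]=4 take 2, i++
i=1 j=0: A[i]=10>B[j]=4 take 4, j++
i=1 j=1: A[i]=10>B[j]=9 take 9, j++
i=1 j=2: A[i]=10<=B[j]=10 take 10, i++
i=2 j=2: A[i]=13>B[j]=10 take 10, j++

i=2, j=3, merged so far=[2, 4, 9, 10, 10]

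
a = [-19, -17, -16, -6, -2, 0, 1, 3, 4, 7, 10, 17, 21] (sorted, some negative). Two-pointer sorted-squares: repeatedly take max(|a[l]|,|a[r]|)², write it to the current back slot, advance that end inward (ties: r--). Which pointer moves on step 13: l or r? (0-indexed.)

l=0 r=12: |-19|<=|21| out[12]=441, r--
l=0 r=11: |-19|>|17| out[11]=361, l++
l=1 r=11: |-17|<=|17| out[10]=289, r--
l=1 r=10: |-17|>|10| out[9]=289, l++
l=2 r=10: |-16|>|10| out[8]=256, l++
l=3 r=10: |-6|<=|10| out[7]=100, r--
l=3 r=9: |-6|<=|7| out[6]=49, r--
l=3 r=8: |-6|>|4| out[5]=36, l++
l=4 r=8: |-2|<=|4| out[4]=16, r--
l=4 r=7: |-2|<=|3| out[3]=9, r--
l=4 r=6: |-2|>|1| out[2]=4, l++
l=5 r=6: |0|<=|1| out[1]=1, r--
l=5 r=5: |0|<=|0| out[0]=0, r--

r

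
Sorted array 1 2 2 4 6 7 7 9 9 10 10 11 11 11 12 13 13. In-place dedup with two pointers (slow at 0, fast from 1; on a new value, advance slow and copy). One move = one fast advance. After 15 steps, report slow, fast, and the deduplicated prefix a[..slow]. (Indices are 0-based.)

slow=9, fast=16, prefix=[1, 2, 4, 6, 7, 9, 10, 11, 12, 13]

(s=0,f=1) a[fast]=2≠a[slow]=1 write a[1]=2 → slow++,fast++
(s=1,f=2) a[fast]=2=a[slow] dup → fast++
(s=1,f=3) a[fast]=4≠a[slow]=2 write a[2]=4 → slow++,fast++
(s=2,f=4) a[fast]=6≠a[slow]=4 write a[3]=6 → slow++,fast++
(s=3,f=5) a[fast]=7≠a[slow]=6 write a[4]=7 → slow++,fast++
(s=4,f=6) a[fast]=7=a[slow] dup → fast++
(s=4,f=7) a[fast]=9≠a[slow]=7 write a[5]=9 → slow++,fast++
(s=5,f=8) a[fast]=9=a[slow] dup → fast++
(s=5,f=9) a[fast]=10≠a[slow]=9 write a[6]=10 → slow++,fast++
(s=6,f=10) a[fast]=10=a[slow] dup → fast++
(s=6,f=11) a[fast]=11≠a[slow]=10 write a[7]=11 → slow++,fast++
(s=7,f=12) a[fast]=11=a[slow] dup → fast++
(s=7,f=13) a[fast]=11=a[slow] dup → fast++
(s=7,f=14) a[fast]=12≠a[slow]=11 write a[8]=12 → slow++,fast++
(s=8,f=15) a[fast]=13≠a[slow]=12 write a[9]=13 → slow++,fast++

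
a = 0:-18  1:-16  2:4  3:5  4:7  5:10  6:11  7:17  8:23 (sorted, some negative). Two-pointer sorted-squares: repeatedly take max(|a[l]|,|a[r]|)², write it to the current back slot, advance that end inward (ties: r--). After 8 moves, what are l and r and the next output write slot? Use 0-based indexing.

l=2, r=2, next write slot=0

[0,8] |-18|<=|23| out[8]=529 → r--
[0,7] |-18|>|17| out[7]=324 → l++
[1,7] |-16|<=|17| out[6]=289 → r--
[1,6] |-16|>|11| out[5]=256 → l++
[2,6] |4|<=|11| out[4]=121 → r--
[2,5] |4|<=|10| out[3]=100 → r--
[2,4] |4|<=|7| out[2]=49 → r--
[2,3] |4|<=|5| out[1]=25 → r--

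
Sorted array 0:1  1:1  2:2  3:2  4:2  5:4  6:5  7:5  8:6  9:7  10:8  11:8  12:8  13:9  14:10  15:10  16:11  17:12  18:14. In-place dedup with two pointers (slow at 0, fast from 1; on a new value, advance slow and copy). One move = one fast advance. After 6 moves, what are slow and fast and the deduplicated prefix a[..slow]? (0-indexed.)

slow=0 fast=1: a[fast]=1=a[slow] dup, fast++
slow=0 fast=2: a[fast]=2≠a[slow]=1 write a[1]=2, slow++,fast++
slow=1 fast=3: a[fast]=2=a[slow] dup, fast++
slow=1 fast=4: a[fast]=2=a[slow] dup, fast++
slow=1 fast=5: a[fast]=4≠a[slow]=2 write a[2]=4, slow++,fast++
slow=2 fast=6: a[fast]=5≠a[slow]=4 write a[3]=5, slow++,fast++

slow=3, fast=7, prefix=[1, 2, 4, 5]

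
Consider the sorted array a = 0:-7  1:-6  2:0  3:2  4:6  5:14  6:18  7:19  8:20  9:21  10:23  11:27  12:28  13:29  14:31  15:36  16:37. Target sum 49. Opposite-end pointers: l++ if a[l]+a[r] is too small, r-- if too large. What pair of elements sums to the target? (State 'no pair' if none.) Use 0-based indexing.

l=0 r=16: -7+37=30 <49, l++
l=1 r=16: -6+37=31 <49, l++
l=2 r=16: 0+37=37 <49, l++
l=3 r=16: 2+37=39 <49, l++
l=4 r=16: 6+37=43 <49, l++
l=5 r=16: 14+37=51 >49, r--
l=5 r=15: 14+36=50 >49, r--
l=5 r=14: 14+31=45 <49, l++
l=6 r=14: 18+31=49, found

(18, 31)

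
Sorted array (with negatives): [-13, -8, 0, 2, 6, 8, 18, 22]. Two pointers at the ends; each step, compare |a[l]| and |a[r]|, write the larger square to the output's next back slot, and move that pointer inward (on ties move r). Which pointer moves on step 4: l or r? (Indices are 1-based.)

r

[1,8] |-13|<=|22| out[8]=484 → r--
[1,7] |-13|<=|18| out[7]=324 → r--
[1,6] |-13|>|8| out[6]=169 → l++
[2,6] |-8|<=|8| out[5]=64 → r--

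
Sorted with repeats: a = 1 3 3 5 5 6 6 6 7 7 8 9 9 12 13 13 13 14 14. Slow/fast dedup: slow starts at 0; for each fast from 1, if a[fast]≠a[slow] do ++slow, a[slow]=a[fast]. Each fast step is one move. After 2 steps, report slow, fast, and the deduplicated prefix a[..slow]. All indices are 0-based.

(s=0,f=1) a[fast]=3≠a[slow]=1 write a[1]=3 → slow++,fast++
(s=1,f=2) a[fast]=3=a[slow] dup → fast++

slow=1, fast=3, prefix=[1, 3]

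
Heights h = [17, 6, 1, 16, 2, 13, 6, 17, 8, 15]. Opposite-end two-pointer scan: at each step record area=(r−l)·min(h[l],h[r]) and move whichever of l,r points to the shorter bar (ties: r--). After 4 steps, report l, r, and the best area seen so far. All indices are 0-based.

l=0, r=5, best area=135

[0,9] min(17,15)*9=135 best=135 * → r--
[0,8] min(17,8)*8=64 best=135 → r--
[0,7] min(17,17)*7=119 best=135 → r--
[0,6] min(17,6)*6=36 best=135 → r--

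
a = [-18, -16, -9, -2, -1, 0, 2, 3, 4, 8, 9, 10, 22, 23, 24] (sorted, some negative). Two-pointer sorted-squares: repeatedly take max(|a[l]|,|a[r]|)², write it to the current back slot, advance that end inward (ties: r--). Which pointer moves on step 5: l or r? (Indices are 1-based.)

l=1 r=15: |-18|<=|24| out[15]=576, r--
l=1 r=14: |-18|<=|23| out[14]=529, r--
l=1 r=13: |-18|<=|22| out[13]=484, r--
l=1 r=12: |-18|>|10| out[12]=324, l++
l=2 r=12: |-16|>|10| out[11]=256, l++

l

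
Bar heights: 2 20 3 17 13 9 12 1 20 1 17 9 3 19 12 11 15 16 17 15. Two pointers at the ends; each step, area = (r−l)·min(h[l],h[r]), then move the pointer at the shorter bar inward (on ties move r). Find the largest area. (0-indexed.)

max area = 289

l=0 r=19: min(2,15)*19=38 best=38 *, l++
l=1 r=19: min(20,15)*18=270 best=270 *, r--
l=1 r=18: min(20,17)*17=289 best=289 *, r--
l=1 r=17: min(20,16)*16=256 best=289, r--
l=1 r=16: min(20,15)*15=225 best=289, r--
l=1 r=15: min(20,11)*14=154 best=289, r--
l=1 r=14: min(20,12)*13=156 best=289, r--
l=1 r=13: min(20,19)*12=228 best=289, r--
l=1 r=12: min(20,3)*11=33 best=289, r--
l=1 r=11: min(20,9)*10=90 best=289, r--
l=1 r=10: min(20,17)*9=153 best=289, r--
l=1 r=9: min(20,1)*8=8 best=289, r--
l=1 r=8: min(20,20)*7=140 best=289, r--
l=1 r=7: min(20,1)*6=6 best=289, r--
l=1 r=6: min(20,12)*5=60 best=289, r--
l=1 r=5: min(20,9)*4=36 best=289, r--
l=1 r=4: min(20,13)*3=39 best=289, r--
l=1 r=3: min(20,17)*2=34 best=289, r--
l=1 r=2: min(20,3)*1=3 best=289, r--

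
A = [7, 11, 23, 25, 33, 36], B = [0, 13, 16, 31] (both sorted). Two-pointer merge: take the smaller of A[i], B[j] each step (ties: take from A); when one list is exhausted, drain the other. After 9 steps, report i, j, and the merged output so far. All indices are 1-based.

i=6, j=5, merged so far=[0, 7, 11, 13, 16, 23, 25, 31, 33]

i=1 j=1: A[i]=7>B[j]=0 take 0, j++
i=1 j=2: A[i]=7<=B[j]=13 take 7, i++
i=2 j=2: A[i]=11<=B[j]=13 take 11, i++
i=3 j=2: A[i]=23>B[j]=13 take 13, j++
i=3 j=3: A[i]=23>B[j]=16 take 16, j++
i=3 j=4: A[i]=23<=B[j]=31 take 23, i++
i=4 j=4: A[i]=25<=B[j]=31 take 25, i++
i=5 j=4: A[i]=33>B[j]=31 take 31, j++
i=5 j=5: B done, take A[i]=33, i++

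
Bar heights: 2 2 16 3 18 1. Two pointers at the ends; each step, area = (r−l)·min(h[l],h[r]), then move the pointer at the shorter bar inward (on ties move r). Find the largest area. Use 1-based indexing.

max area = 32

[1,6] min(2,1)*5=5 best=5 * → r--
[1,5] min(2,18)*4=8 best=8 * → l++
[2,5] min(2,18)*3=6 best=8 → l++
[3,5] min(16,18)*2=32 best=32 * → l++
[4,5] min(3,18)*1=3 best=32 → l++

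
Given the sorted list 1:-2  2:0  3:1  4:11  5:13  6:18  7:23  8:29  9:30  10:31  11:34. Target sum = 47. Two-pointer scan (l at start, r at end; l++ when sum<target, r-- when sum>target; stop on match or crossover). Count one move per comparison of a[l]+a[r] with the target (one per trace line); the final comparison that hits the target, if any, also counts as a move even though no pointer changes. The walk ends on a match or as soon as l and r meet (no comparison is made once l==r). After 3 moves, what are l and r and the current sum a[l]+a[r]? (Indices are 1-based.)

[1,11] -2+34=32 <47 → l++
[2,11] 0+34=34 <47 → l++
[3,11] 1+34=35 <47 → l++

l=4, r=11, sum=45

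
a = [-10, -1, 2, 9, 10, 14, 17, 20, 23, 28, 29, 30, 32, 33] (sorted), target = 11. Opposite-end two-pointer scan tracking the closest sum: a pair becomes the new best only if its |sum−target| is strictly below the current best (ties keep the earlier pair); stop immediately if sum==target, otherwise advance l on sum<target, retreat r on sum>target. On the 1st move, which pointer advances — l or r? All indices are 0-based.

r

[0,13] -10+33=23 d=12 * → r--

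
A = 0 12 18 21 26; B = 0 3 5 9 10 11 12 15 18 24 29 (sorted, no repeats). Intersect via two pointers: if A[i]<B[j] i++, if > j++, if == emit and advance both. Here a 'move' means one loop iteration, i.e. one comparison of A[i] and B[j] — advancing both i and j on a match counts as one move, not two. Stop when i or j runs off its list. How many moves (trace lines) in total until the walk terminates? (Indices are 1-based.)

12 moves

i=1 j=1: 0==0 emit, i++,j++
i=2 j=2: 12>3, j++
i=2 j=3: 12>5, j++
i=2 j=4: 12>9, j++
i=2 j=5: 12>10, j++
i=2 j=6: 12>11, j++
i=2 j=7: 12==12 emit, i++,j++
i=3 j=8: 18>15, j++
i=3 j=9: 18==18 emit, i++,j++
i=4 j=10: 21<24, i++
i=5 j=10: 26>24, j++
i=5 j=11: 26<29, i++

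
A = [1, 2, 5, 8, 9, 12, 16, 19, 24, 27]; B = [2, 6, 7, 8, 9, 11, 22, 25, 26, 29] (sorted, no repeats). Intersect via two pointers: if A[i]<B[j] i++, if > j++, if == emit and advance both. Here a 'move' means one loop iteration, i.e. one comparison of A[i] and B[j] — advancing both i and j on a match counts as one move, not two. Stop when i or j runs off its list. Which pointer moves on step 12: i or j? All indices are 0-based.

[i=0,j=0] 1<2 → i++
[i=1,j=0] 2==2 emit → i++,j++
[i=2,j=1] 5<6 → i++
[i=3,j=1] 8>6 → j++
[i=3,j=2] 8>7 → j++
[i=3,j=3] 8==8 emit → i++,j++
[i=4,j=4] 9==9 emit → i++,j++
[i=5,j=5] 12>11 → j++
[i=5,j=6] 12<22 → i++
[i=6,j=6] 16<22 → i++
[i=7,j=6] 19<22 → i++
[i=8,j=6] 24>22 → j++

j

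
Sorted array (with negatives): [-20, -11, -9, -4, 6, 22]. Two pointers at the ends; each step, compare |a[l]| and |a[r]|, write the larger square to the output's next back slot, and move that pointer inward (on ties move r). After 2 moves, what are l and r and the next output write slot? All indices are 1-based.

l=2, r=5, next write slot=4

[1,6] |-20|<=|22| out[6]=484 → r--
[1,5] |-20|>|6| out[5]=400 → l++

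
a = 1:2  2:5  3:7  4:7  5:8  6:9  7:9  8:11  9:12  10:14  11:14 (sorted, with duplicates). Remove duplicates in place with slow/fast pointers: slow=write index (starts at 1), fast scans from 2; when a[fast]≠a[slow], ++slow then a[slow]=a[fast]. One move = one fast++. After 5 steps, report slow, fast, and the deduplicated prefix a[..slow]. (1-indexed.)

(s=1,f=2) a[fast]=5≠a[slow]=2 write a[2]=5 → slow++,fast++
(s=2,f=3) a[fast]=7≠a[slow]=5 write a[3]=7 → slow++,fast++
(s=3,f=4) a[fast]=7=a[slow] dup → fast++
(s=3,f=5) a[fast]=8≠a[slow]=7 write a[4]=8 → slow++,fast++
(s=4,f=6) a[fast]=9≠a[slow]=8 write a[5]=9 → slow++,fast++

slow=5, fast=7, prefix=[2, 5, 7, 8, 9]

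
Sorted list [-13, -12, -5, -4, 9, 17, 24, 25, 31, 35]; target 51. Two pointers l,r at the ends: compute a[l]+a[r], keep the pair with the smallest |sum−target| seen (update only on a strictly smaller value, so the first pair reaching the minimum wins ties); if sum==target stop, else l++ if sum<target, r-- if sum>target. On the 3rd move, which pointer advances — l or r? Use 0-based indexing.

l=0 r=9: -13+35=22 d=29 *, l++
l=1 r=9: -12+35=23 d=28 *, l++
l=2 r=9: -5+35=30 d=21 *, l++

l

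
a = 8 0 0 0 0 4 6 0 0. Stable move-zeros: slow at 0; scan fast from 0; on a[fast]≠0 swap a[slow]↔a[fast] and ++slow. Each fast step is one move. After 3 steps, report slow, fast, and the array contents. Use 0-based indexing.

slow=0 fast=0: a[fast]=8≠0 swap→a[0]=8, slow++,fast++
slow=1 fast=1: a[fast]=0, fast++
slow=1 fast=2: a[fast]=0, fast++

slow=1, fast=3, a=[8, 0, 0, 0, 0, 4, 6, 0, 0]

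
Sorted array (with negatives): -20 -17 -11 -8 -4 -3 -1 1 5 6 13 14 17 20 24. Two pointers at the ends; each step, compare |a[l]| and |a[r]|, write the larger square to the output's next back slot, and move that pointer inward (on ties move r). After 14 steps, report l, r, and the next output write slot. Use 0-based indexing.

l=6, r=6, next write slot=0

[0,14] |-20|<=|24| out[14]=576 → r--
[0,13] |-20|<=|20| out[13]=400 → r--
[0,12] |-20|>|17| out[12]=400 → l++
[1,12] |-17|<=|17| out[11]=289 → r--
[1,11] |-17|>|14| out[10]=289 → l++
[2,11] |-11|<=|14| out[9]=196 → r--
[2,10] |-11|<=|13| out[8]=169 → r--
[2,9] |-11|>|6| out[7]=121 → l++
[3,9] |-8|>|6| out[6]=64 → l++
[4,9] |-4|<=|6| out[5]=36 → r--
[4,8] |-4|<=|5| out[4]=25 → r--
[4,7] |-4|>|1| out[3]=16 → l++
[5,7] |-3|>|1| out[2]=9 → l++
[6,7] |-1|<=|1| out[1]=1 → r--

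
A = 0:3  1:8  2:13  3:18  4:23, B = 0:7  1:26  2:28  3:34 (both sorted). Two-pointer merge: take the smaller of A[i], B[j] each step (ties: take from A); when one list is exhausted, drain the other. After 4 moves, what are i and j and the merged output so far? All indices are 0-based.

i=3, j=1, merged so far=[3, 7, 8, 13]

[i=0,j=0] A[i]=3<=B[j]=7 take 3 → i++
[i=1,j=0] A[i]=8>B[j]=7 take 7 → j++
[i=1,j=1] A[i]=8<=B[j]=26 take 8 → i++
[i=2,j=1] A[i]=13<=B[j]=26 take 13 → i++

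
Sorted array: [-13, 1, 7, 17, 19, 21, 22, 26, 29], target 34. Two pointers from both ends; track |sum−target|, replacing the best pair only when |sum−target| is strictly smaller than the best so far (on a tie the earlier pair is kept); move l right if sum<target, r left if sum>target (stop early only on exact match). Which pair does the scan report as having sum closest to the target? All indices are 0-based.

pair (7, 26) with sum 33 (|Δ|=1)

[0,8] -13+29=16 d=18 * → l++
[1,8] 1+29=30 d=4 * → l++
[2,8] 7+29=36 d=2 * → r--
[2,7] 7+26=33 d=1 * → l++
[3,7] 17+26=43 d=9 → r--
[3,6] 17+22=39 d=5 → r--
[3,5] 17+21=38 d=4 → r--
[3,4] 17+19=36 d=2 → r--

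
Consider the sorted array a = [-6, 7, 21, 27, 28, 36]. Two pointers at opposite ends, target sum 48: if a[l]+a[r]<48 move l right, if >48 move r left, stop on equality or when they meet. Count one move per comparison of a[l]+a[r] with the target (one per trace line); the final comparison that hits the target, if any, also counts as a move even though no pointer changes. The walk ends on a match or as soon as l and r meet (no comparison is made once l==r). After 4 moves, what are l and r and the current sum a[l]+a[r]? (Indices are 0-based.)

l=2, r=3, sum=48

[0,5] -6+36=30 <48 → l++
[1,5] 7+36=43 <48 → l++
[2,5] 21+36=57 >48 → r--
[2,4] 21+28=49 >48 → r--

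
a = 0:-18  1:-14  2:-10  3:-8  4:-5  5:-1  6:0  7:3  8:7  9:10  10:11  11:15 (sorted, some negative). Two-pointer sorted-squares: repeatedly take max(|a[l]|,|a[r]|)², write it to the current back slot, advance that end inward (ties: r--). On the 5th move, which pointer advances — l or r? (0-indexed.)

l=0 r=11: |-18|>|15| out[11]=324, l++
l=1 r=11: |-14|<=|15| out[10]=225, r--
l=1 r=10: |-14|>|11| out[9]=196, l++
l=2 r=10: |-10|<=|11| out[8]=121, r--
l=2 r=9: |-10|<=|10| out[7]=100, r--

r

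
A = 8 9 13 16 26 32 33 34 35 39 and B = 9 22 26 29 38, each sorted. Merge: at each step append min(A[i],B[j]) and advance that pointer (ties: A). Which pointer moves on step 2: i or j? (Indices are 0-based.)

i

i=0 j=0: A[i]=8<=B[j]=9 take 8, i++
i=1 j=0: A[i]=9<=B[j]=9 take 9, i++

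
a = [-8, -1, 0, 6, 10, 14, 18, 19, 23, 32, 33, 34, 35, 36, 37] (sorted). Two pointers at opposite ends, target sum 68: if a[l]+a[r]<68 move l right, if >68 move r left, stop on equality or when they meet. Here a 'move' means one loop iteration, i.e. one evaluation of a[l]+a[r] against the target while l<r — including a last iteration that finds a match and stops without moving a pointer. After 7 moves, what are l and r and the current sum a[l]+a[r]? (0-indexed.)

[0,14] -8+37=29 <68 → l++
[1,14] -1+37=36 <68 → l++
[2,14] 0+37=37 <68 → l++
[3,14] 6+37=43 <68 → l++
[4,14] 10+37=47 <68 → l++
[5,14] 14+37=51 <68 → l++
[6,14] 18+37=55 <68 → l++

l=7, r=14, sum=56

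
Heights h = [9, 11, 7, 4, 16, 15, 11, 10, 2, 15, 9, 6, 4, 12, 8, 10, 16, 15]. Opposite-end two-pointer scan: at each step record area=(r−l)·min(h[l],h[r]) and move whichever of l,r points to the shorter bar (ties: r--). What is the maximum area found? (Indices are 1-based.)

max area = 195

l=1 r=18: min(9,15)*17=153 best=153 *, l++
l=2 r=18: min(11,15)*16=176 best=176 *, l++
l=3 r=18: min(7,15)*15=105 best=176, l++
l=4 r=18: min(4,15)*14=56 best=176, l++
l=5 r=18: min(16,15)*13=195 best=195 *, r--
l=5 r=17: min(16,16)*12=192 best=195, r--
l=5 r=16: min(16,10)*11=110 best=195, r--
l=5 r=15: min(16,8)*10=80 best=195, r--
l=5 r=14: min(16,12)*9=108 best=195, r--
l=5 r=13: min(16,4)*8=32 best=195, r--
l=5 r=12: min(16,6)*7=42 best=195, r--
l=5 r=11: min(16,9)*6=54 best=195, r--
l=5 r=10: min(16,15)*5=75 best=195, r--
l=5 r=9: min(16,2)*4=8 best=195, r--
l=5 r=8: min(16,10)*3=30 best=195, r--
l=5 r=7: min(16,11)*2=22 best=195, r--
l=5 r=6: min(16,15)*1=15 best=195, r--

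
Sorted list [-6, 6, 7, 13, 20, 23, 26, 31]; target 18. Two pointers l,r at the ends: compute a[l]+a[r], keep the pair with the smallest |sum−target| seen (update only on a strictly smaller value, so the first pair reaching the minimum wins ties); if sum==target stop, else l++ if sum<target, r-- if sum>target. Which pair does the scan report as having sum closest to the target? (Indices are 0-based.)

pair (-6, 23) with sum 17 (|Δ|=1)

l=0 r=7: -6+31=25 d=7 *, r--
l=0 r=6: -6+26=20 d=2 *, r--
l=0 r=5: -6+23=17 d=1 *, l++
l=1 r=5: 6+23=29 d=11, r--
l=1 r=4: 6+20=26 d=8, r--
l=1 r=3: 6+13=19 d=1, r--
l=1 r=2: 6+7=13 d=5, l++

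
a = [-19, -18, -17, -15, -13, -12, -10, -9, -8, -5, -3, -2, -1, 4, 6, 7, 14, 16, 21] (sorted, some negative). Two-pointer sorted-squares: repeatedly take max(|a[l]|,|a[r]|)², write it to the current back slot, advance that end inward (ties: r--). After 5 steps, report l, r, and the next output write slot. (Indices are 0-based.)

l=0 r=18: |-19|<=|21| out[18]=441, r--
l=0 r=17: |-19|>|16| out[17]=361, l++
l=1 r=17: |-18|>|16| out[16]=324, l++
l=2 r=17: |-17|>|16| out[15]=289, l++
l=3 r=17: |-15|<=|16| out[14]=256, r--

l=3, r=16, next write slot=13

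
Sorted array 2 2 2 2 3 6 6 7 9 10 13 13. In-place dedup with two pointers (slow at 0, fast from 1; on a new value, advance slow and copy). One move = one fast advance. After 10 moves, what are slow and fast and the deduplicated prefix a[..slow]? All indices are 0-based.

slow=6, fast=11, prefix=[2, 3, 6, 7, 9, 10, 13]

slow=0 fast=1: a[fast]=2=a[slow] dup, fast++
slow=0 fast=2: a[fast]=2=a[slow] dup, fast++
slow=0 fast=3: a[fast]=2=a[slow] dup, fast++
slow=0 fast=4: a[fast]=3≠a[slow]=2 write a[1]=3, slow++,fast++
slow=1 fast=5: a[fast]=6≠a[slow]=3 write a[2]=6, slow++,fast++
slow=2 fast=6: a[fast]=6=a[slow] dup, fast++
slow=2 fast=7: a[fast]=7≠a[slow]=6 write a[3]=7, slow++,fast++
slow=3 fast=8: a[fast]=9≠a[slow]=7 write a[4]=9, slow++,fast++
slow=4 fast=9: a[fast]=10≠a[slow]=9 write a[5]=10, slow++,fast++
slow=5 fast=10: a[fast]=13≠a[slow]=10 write a[6]=13, slow++,fast++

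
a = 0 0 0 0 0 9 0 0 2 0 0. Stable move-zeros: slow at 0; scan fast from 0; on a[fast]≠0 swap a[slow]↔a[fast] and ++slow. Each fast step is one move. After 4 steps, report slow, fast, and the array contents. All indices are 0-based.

slow=0, fast=4, a=[0, 0, 0, 0, 0, 9, 0, 0, 2, 0, 0]

slow=0 fast=0: a[fast]=0, fast++
slow=0 fast=1: a[fast]=0, fast++
slow=0 fast=2: a[fast]=0, fast++
slow=0 fast=3: a[fast]=0, fast++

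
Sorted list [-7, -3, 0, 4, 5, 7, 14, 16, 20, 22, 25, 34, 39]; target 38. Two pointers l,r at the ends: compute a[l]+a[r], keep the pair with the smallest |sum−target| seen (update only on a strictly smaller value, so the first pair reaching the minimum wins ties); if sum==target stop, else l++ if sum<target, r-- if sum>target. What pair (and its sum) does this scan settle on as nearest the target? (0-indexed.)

[0,12] -7+39=32 d=6 * → l++
[1,12] -3+39=36 d=2 * → l++
[2,12] 0+39=39 d=1 * → r--
[2,11] 0+34=34 d=4 → l++
[3,11] 4+34=38 d=0 * → stop

pair (4, 34) with sum 38 (|Δ|=0)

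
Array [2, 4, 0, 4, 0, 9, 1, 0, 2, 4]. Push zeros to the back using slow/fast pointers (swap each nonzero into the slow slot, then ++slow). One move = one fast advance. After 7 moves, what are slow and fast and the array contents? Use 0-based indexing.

slow=5, fast=7, a=[2, 4, 4, 9, 1, 0, 0, 0, 2, 4]

(s=0,f=0) a[fast]=2≠0 swap→a[0]=2 → slow++,fast++
(s=1,f=1) a[fast]=4≠0 swap→a[1]=4 → slow++,fast++
(s=2,f=2) a[fast]=0 → fast++
(s=2,f=3) a[fast]=4≠0 swap→a[2]=4 → slow++,fast++
(s=3,f=4) a[fast]=0 → fast++
(s=3,f=5) a[fast]=9≠0 swap→a[3]=9 → slow++,fast++
(s=4,f=6) a[fast]=1≠0 swap→a[4]=1 → slow++,fast++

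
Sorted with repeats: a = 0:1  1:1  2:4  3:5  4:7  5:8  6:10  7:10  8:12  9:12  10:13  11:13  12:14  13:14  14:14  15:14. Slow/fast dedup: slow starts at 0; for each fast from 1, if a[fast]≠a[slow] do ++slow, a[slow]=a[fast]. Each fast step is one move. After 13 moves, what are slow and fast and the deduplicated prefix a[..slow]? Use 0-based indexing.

slow=8, fast=14, prefix=[1, 4, 5, 7, 8, 10, 12, 13, 14]

slow=0 fast=1: a[fast]=1=a[slow] dup, fast++
slow=0 fast=2: a[fast]=4≠a[slow]=1 write a[1]=4, slow++,fast++
slow=1 fast=3: a[fast]=5≠a[slow]=4 write a[2]=5, slow++,fast++
slow=2 fast=4: a[fast]=7≠a[slow]=5 write a[3]=7, slow++,fast++
slow=3 fast=5: a[fast]=8≠a[slow]=7 write a[4]=8, slow++,fast++
slow=4 fast=6: a[fast]=10≠a[slow]=8 write a[5]=10, slow++,fast++
slow=5 fast=7: a[fast]=10=a[slow] dup, fast++
slow=5 fast=8: a[fast]=12≠a[slow]=10 write a[6]=12, slow++,fast++
slow=6 fast=9: a[fast]=12=a[slow] dup, fast++
slow=6 fast=10: a[fast]=13≠a[slow]=12 write a[7]=13, slow++,fast++
slow=7 fast=11: a[fast]=13=a[slow] dup, fast++
slow=7 fast=12: a[fast]=14≠a[slow]=13 write a[8]=14, slow++,fast++
slow=8 fast=13: a[fast]=14=a[slow] dup, fast++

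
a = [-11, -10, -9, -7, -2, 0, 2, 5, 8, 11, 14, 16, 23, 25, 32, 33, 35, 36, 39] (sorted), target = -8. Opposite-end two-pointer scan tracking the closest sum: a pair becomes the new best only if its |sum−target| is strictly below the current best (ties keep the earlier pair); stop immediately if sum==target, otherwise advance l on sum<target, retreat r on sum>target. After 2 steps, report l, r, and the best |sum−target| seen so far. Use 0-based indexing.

l=0, r=16, best |Δ|=33

[0,18] -11+39=28 d=36 * → r--
[0,17] -11+36=25 d=33 * → r--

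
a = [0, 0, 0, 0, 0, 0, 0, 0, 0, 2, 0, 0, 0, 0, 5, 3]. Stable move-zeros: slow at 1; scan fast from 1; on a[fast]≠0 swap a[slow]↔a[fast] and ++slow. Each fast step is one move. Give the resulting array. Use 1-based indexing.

[2, 5, 3, 0, 0, 0, 0, 0, 0, 0, 0, 0, 0, 0, 0, 0]

slow=1 fast=1: a[fast]=0, fast++
slow=1 fast=2: a[fast]=0, fast++
slow=1 fast=3: a[fast]=0, fast++
slow=1 fast=4: a[fast]=0, fast++
slow=1 fast=5: a[fast]=0, fast++
slow=1 fast=6: a[fast]=0, fast++
slow=1 fast=7: a[fast]=0, fast++
slow=1 fast=8: a[fast]=0, fast++
slow=1 fast=9: a[fast]=0, fast++
slow=1 fast=10: a[fast]=2≠0 swap→a[1]=2, slow++,fast++
slow=2 fast=11: a[fast]=0, fast++
slow=2 fast=12: a[fast]=0, fast++
slow=2 fast=13: a[fast]=0, fast++
slow=2 fast=14: a[fast]=0, fast++
slow=2 fast=15: a[fast]=5≠0 swap→a[2]=5, slow++,fast++
slow=3 fast=16: a[fast]=3≠0 swap→a[3]=3, slow++,fast++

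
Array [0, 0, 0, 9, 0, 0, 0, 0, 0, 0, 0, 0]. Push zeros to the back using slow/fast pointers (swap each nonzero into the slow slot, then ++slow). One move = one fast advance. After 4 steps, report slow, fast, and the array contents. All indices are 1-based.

slow=2, fast=5, a=[9, 0, 0, 0, 0, 0, 0, 0, 0, 0, 0, 0]

(s=1,f=1) a[fast]=0 → fast++
(s=1,f=2) a[fast]=0 → fast++
(s=1,f=3) a[fast]=0 → fast++
(s=1,f=4) a[fast]=9≠0 swap→a[1]=9 → slow++,fast++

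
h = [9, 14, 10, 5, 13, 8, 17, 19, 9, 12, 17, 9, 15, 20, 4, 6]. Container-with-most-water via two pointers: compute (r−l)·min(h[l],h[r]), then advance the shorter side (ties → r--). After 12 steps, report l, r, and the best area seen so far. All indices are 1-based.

[1,16] min(9,6)*15=90 best=90 * → r--
[1,15] min(9,4)*14=56 best=90 → r--
[1,14] min(9,20)*13=117 best=117 * → l++
[2,14] min(14,20)*12=168 best=168 * → l++
[3,14] min(10,20)*11=110 best=168 → l++
[4,14] min(5,20)*10=50 best=168 → l++
[5,14] min(13,20)*9=117 best=168 → l++
[6,14] min(8,20)*8=64 best=168 → l++
[7,14] min(17,20)*7=119 best=168 → l++
[8,14] min(19,20)*6=114 best=168 → l++
[9,14] min(9,20)*5=45 best=168 → l++
[10,14] min(12,20)*4=48 best=168 → l++

l=11, r=14, best area=168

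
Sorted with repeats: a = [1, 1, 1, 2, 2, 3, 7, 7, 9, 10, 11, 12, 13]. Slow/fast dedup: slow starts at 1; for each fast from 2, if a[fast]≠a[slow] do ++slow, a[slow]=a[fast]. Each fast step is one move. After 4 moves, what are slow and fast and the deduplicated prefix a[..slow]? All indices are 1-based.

(s=1,f=2) a[fast]=1=a[slow] dup → fast++
(s=1,f=3) a[fast]=1=a[slow] dup → fast++
(s=1,f=4) a[fast]=2≠a[slow]=1 write a[2]=2 → slow++,fast++
(s=2,f=5) a[fast]=2=a[slow] dup → fast++

slow=2, fast=6, prefix=[1, 2]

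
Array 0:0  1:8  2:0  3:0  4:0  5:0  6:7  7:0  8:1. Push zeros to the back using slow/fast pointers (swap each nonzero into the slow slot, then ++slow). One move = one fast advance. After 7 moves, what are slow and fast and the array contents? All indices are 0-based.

slow=2, fast=7, a=[8, 7, 0, 0, 0, 0, 0, 0, 1]

(s=0,f=0) a[fast]=0 → fast++
(s=0,f=1) a[fast]=8≠0 swap→a[0]=8 → slow++,fast++
(s=1,f=2) a[fast]=0 → fast++
(s=1,f=3) a[fast]=0 → fast++
(s=1,f=4) a[fast]=0 → fast++
(s=1,f=5) a[fast]=0 → fast++
(s=1,f=6) a[fast]=7≠0 swap→a[1]=7 → slow++,fast++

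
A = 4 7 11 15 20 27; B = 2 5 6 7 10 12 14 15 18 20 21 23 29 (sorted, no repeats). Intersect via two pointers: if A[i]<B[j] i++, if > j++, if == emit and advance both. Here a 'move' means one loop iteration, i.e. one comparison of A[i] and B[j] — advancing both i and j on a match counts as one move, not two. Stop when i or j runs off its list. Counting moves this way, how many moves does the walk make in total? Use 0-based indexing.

15 moves

i=0 j=0: 4>2, j++
i=0 j=1: 4<5, i++
i=1 j=1: 7>5, j++
i=1 j=2: 7>6, j++
i=1 j=3: 7==7 emit, i++,j++
i=2 j=4: 11>10, j++
i=2 j=5: 11<12, i++
i=3 j=5: 15>12, j++
i=3 j=6: 15>14, j++
i=3 j=7: 15==15 emit, i++,j++
i=4 j=8: 20>18, j++
i=4 j=9: 20==20 emit, i++,j++
i=5 j=10: 27>21, j++
i=5 j=11: 27>23, j++
i=5 j=12: 27<29, i++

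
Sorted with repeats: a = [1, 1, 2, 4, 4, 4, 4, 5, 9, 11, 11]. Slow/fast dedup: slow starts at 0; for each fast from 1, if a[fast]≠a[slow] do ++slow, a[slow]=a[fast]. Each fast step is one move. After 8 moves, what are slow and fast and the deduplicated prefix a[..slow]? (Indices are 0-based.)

slow=4, fast=9, prefix=[1, 2, 4, 5, 9]

(s=0,f=1) a[fast]=1=a[slow] dup → fast++
(s=0,f=2) a[fast]=2≠a[slow]=1 write a[1]=2 → slow++,fast++
(s=1,f=3) a[fast]=4≠a[slow]=2 write a[2]=4 → slow++,fast++
(s=2,f=4) a[fast]=4=a[slow] dup → fast++
(s=2,f=5) a[fast]=4=a[slow] dup → fast++
(s=2,f=6) a[fast]=4=a[slow] dup → fast++
(s=2,f=7) a[fast]=5≠a[slow]=4 write a[3]=5 → slow++,fast++
(s=3,f=8) a[fast]=9≠a[slow]=5 write a[4]=9 → slow++,fast++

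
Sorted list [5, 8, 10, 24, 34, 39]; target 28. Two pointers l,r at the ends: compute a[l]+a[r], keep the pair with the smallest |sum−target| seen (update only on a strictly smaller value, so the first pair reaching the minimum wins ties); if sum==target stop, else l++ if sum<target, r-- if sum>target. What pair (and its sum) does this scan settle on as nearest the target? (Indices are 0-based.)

pair (5, 24) with sum 29 (|Δ|=1)

[0,5] 5+39=44 d=16 * → r--
[0,4] 5+34=39 d=11 * → r--
[0,3] 5+24=29 d=1 * → r--
[0,2] 5+10=15 d=13 → l++
[1,2] 8+10=18 d=10 → l++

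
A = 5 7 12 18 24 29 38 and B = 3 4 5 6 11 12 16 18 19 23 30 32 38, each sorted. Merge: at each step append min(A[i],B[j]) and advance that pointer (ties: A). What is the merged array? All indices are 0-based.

[3, 4, 5, 5, 6, 7, 11, 12, 12, 16, 18, 18, 19, 23, 24, 29, 30, 32, 38, 38]

[i=0,j=0] A[i]=5>B[j]=3 take 3 → j++
[i=0,j=1] A[i]=5>B[j]=4 take 4 → j++
[i=0,j=2] A[i]=5<=B[j]=5 take 5 → i++
[i=1,j=2] A[i]=7>B[j]=5 take 5 → j++
[i=1,j=3] A[i]=7>B[j]=6 take 6 → j++
[i=1,j=4] A[i]=7<=B[j]=11 take 7 → i++
[i=2,j=4] A[i]=12>B[j]=11 take 11 → j++
[i=2,j=5] A[i]=12<=B[j]=12 take 12 → i++
[i=3,j=5] A[i]=18>B[j]=12 take 12 → j++
[i=3,j=6] A[i]=18>B[j]=16 take 16 → j++
[i=3,j=7] A[i]=18<=B[j]=18 take 18 → i++
[i=4,j=7] A[i]=24>B[j]=18 take 18 → j++
[i=4,j=8] A[i]=24>B[j]=19 take 19 → j++
[i=4,j=9] A[i]=24>B[j]=23 take 23 → j++
[i=4,j=10] A[i]=24<=B[j]=30 take 24 → i++
[i=5,j=10] A[i]=29<=B[j]=30 take 29 → i++
[i=6,j=10] A[i]=38>B[j]=30 take 30 → j++
[i=6,j=11] A[i]=38>B[j]=32 take 32 → j++
[i=6,j=12] A[i]=38<=B[j]=38 take 38 → i++
[i=7,j=12] A done, take B[j]=38 → j++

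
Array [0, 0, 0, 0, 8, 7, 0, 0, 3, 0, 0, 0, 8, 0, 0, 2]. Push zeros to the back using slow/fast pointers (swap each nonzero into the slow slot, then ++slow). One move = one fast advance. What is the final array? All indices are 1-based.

[8, 7, 3, 8, 2, 0, 0, 0, 0, 0, 0, 0, 0, 0, 0, 0]

(s=1,f=1) a[fast]=0 → fast++
(s=1,f=2) a[fast]=0 → fast++
(s=1,f=3) a[fast]=0 → fast++
(s=1,f=4) a[fast]=0 → fast++
(s=1,f=5) a[fast]=8≠0 swap→a[1]=8 → slow++,fast++
(s=2,f=6) a[fast]=7≠0 swap→a[2]=7 → slow++,fast++
(s=3,f=7) a[fast]=0 → fast++
(s=3,f=8) a[fast]=0 → fast++
(s=3,f=9) a[fast]=3≠0 swap→a[3]=3 → slow++,fast++
(s=4,f=10) a[fast]=0 → fast++
(s=4,f=11) a[fast]=0 → fast++
(s=4,f=12) a[fast]=0 → fast++
(s=4,f=13) a[fast]=8≠0 swap→a[4]=8 → slow++,fast++
(s=5,f=14) a[fast]=0 → fast++
(s=5,f=15) a[fast]=0 → fast++
(s=5,f=16) a[fast]=2≠0 swap→a[5]=2 → slow++,fast++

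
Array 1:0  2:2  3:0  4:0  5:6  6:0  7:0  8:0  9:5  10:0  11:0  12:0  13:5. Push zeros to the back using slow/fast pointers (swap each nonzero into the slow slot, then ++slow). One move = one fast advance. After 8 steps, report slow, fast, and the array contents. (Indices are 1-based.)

slow=1 fast=1: a[fast]=0, fast++
slow=1 fast=2: a[fast]=2≠0 swap→a[1]=2, slow++,fast++
slow=2 fast=3: a[fast]=0, fast++
slow=2 fast=4: a[fast]=0, fast++
slow=2 fast=5: a[fast]=6≠0 swap→a[2]=6, slow++,fast++
slow=3 fast=6: a[fast]=0, fast++
slow=3 fast=7: a[fast]=0, fast++
slow=3 fast=8: a[fast]=0, fast++

slow=3, fast=9, a=[2, 6, 0, 0, 0, 0, 0, 0, 5, 0, 0, 0, 5]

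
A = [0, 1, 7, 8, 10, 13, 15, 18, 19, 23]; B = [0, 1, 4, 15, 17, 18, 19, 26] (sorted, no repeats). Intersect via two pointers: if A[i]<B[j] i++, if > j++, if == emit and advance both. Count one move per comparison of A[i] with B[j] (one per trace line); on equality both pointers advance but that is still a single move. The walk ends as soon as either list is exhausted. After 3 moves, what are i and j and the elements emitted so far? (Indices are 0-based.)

i=0 j=0: 0==0 emit, i++,j++
i=1 j=1: 1==1 emit, i++,j++
i=2 j=2: 7>4, j++

i=2, j=3, emitted=[0, 1]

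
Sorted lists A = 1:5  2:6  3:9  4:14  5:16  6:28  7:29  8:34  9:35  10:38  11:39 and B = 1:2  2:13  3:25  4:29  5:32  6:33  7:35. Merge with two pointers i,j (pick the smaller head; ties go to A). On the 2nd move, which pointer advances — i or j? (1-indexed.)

i

[i=1,j=1] A[i]=5>B[j]=2 take 2 → j++
[i=1,j=2] A[i]=5<=B[j]=13 take 5 → i++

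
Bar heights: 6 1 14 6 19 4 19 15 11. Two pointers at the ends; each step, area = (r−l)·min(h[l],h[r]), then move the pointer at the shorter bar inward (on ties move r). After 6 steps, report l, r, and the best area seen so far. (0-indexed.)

l=0 r=8: min(6,11)*8=48 best=48 *, l++
l=1 r=8: min(1,11)*7=7 best=48, l++
l=2 r=8: min(14,11)*6=66 best=66 *, r--
l=2 r=7: min(14,15)*5=70 best=70 *, l++
l=3 r=7: min(6,15)*4=24 best=70, l++
l=4 r=7: min(19,15)*3=45 best=70, r--

l=4, r=6, best area=70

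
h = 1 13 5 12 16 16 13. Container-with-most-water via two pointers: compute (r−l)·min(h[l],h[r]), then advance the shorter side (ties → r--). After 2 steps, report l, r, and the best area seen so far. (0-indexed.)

l=1, r=5, best area=65

l=0 r=6: min(1,13)*6=6 best=6 *, l++
l=1 r=6: min(13,13)*5=65 best=65 *, r--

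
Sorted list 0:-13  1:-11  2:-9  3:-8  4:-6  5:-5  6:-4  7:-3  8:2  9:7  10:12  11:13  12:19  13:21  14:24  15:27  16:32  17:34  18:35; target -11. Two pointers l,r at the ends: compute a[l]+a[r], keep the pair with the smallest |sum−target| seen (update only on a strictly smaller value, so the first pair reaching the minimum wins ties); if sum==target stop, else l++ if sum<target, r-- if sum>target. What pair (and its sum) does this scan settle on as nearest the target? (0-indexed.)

pair (-13, 2) with sum -11 (|Δ|=0)

[0,18] -13+35=22 d=33 * → r--
[0,17] -13+34=21 d=32 * → r--
[0,16] -13+32=19 d=30 * → r--
[0,15] -13+27=14 d=25 * → r--
[0,14] -13+24=11 d=22 * → r--
[0,13] -13+21=8 d=19 * → r--
[0,12] -13+19=6 d=17 * → r--
[0,11] -13+13=0 d=11 * → r--
[0,10] -13+12=-1 d=10 * → r--
[0,9] -13+7=-6 d=5 * → r--
[0,8] -13+2=-11 d=0 * → stop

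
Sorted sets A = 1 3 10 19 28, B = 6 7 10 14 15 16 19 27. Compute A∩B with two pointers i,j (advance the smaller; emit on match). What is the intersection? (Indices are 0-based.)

[i=0,j=0] 1<6 → i++
[i=1,j=0] 3<6 → i++
[i=2,j=0] 10>6 → j++
[i=2,j=1] 10>7 → j++
[i=2,j=2] 10==10 emit → i++,j++
[i=3,j=3] 19>14 → j++
[i=3,j=4] 19>15 → j++
[i=3,j=5] 19>16 → j++
[i=3,j=6] 19==19 emit → i++,j++
[i=4,j=7] 28>27 → j++

intersection = [10, 19]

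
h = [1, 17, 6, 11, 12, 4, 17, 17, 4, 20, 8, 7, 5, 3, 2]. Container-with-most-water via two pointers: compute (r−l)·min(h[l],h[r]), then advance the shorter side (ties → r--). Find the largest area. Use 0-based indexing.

max area = 136

[0,14] min(1,2)*14=14 best=14 * → l++
[1,14] min(17,2)*13=26 best=26 * → r--
[1,13] min(17,3)*12=36 best=36 * → r--
[1,12] min(17,5)*11=55 best=55 * → r--
[1,11] min(17,7)*10=70 best=70 * → r--
[1,10] min(17,8)*9=72 best=72 * → r--
[1,9] min(17,20)*8=136 best=136 * → l++
[2,9] min(6,20)*7=42 best=136 → l++
[3,9] min(11,20)*6=66 best=136 → l++
[4,9] min(12,20)*5=60 best=136 → l++
[5,9] min(4,20)*4=16 best=136 → l++
[6,9] min(17,20)*3=51 best=136 → l++
[7,9] min(17,20)*2=34 best=136 → l++
[8,9] min(4,20)*1=4 best=136 → l++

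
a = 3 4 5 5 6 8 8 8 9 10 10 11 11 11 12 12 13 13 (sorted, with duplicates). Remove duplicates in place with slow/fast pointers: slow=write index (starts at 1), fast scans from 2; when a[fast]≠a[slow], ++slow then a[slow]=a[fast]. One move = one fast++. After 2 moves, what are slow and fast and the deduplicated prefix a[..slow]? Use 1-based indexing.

slow=3, fast=4, prefix=[3, 4, 5]

(s=1,f=2) a[fast]=4≠a[slow]=3 write a[2]=4 → slow++,fast++
(s=2,f=3) a[fast]=5≠a[slow]=4 write a[3]=5 → slow++,fast++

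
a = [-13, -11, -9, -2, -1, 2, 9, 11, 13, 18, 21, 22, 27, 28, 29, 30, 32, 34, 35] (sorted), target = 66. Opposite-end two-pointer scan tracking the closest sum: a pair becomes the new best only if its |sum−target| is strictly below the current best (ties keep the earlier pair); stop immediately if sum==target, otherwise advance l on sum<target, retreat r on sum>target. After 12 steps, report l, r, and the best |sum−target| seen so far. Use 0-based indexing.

l=12, r=18, best |Δ|=9

[0,18] -13+35=22 d=44 * → l++
[1,18] -11+35=24 d=42 * → l++
[2,18] -9+35=26 d=40 * → l++
[3,18] -2+35=33 d=33 * → l++
[4,18] -1+35=34 d=32 * → l++
[5,18] 2+35=37 d=29 * → l++
[6,18] 9+35=44 d=22 * → l++
[7,18] 11+35=46 d=20 * → l++
[8,18] 13+35=48 d=18 * → l++
[9,18] 18+35=53 d=13 * → l++
[10,18] 21+35=56 d=10 * → l++
[11,18] 22+35=57 d=9 * → l++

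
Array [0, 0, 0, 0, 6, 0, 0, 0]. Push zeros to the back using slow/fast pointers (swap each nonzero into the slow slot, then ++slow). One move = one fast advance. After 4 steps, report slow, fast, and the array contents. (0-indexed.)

(s=0,f=0) a[fast]=0 → fast++
(s=0,f=1) a[fast]=0 → fast++
(s=0,f=2) a[fast]=0 → fast++
(s=0,f=3) a[fast]=0 → fast++

slow=0, fast=4, a=[0, 0, 0, 0, 6, 0, 0, 0]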